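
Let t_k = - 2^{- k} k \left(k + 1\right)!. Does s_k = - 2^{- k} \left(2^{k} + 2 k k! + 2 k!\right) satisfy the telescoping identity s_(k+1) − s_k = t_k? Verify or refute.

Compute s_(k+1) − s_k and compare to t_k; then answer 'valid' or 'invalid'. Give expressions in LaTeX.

valid; difference matches t_k

s_(k+1) = -(2**k + k**2*factorial(k) + 3*k*factorial(k) + 2*factorial(k))/2**k
s_(k+1) − s_k = -k*factorial(k + 1)/2**k
(s_(k+1) − s_k) − t_k = 0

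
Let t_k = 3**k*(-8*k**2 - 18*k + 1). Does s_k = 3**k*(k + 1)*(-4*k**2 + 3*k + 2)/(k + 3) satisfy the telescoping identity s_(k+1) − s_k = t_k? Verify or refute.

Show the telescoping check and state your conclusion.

Invalid: residual 3**k*(16*k**3 + 76*k**2 + 112*k - 2)/(k**2 + 7*k + 12) ≠ 0.

s_(k+1) = 3**(k + 1)*(k + 2)*(3*k - 4*(k + 1)**2 + 5)/(k + 4)
s_(k+1) − s_k = 3**k*(-8*k**4 - 58*k**3 - 145*k**2 - 97*k + 10)/(k**2 + 7*k + 12)
(s_(k+1) − s_k) − t_k = 3**k*(16*k**3 + 76*k**2 + 112*k - 2)/(k**2 + 7*k + 12)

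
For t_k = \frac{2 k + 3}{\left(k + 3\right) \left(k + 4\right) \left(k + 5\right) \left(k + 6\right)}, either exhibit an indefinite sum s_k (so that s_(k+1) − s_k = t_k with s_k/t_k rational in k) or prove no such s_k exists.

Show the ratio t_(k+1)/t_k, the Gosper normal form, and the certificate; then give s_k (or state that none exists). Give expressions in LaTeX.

s_k = \frac{k \left(k^{2} + 12 k + 17\right)}{30 \left(k + 3\right) \left(k + 4\right) \left(k + 5\right)}

t_(k+1)/t_k = (k + 3)*(2*k + 5)/((k + 7)*(2*k + 3)).
Take A(k)=k + 3, B(k)=k + 7, C(k)=k + 3/2.
Key eq: (k + 3)·f(k+1) = (k + 6)·f(k) + (k + 3/2).
Bound: deg f ≤ 3.
Solve for f: f(k) = k*(k**2 + 12*k + 17)/60 (degree 3 ≤ 3).
R(k) = B(k−1)·f(k)/C(k) = k*(k + 6)*(k**2 + 12*k + 17)/(30*(2*k + 3)); s_k = R·t_k = k*(k**2 + 12*k + 17)/(30*(k + 3)*(k + 4)*(k + 5)).
Verify: (2*k + 3)/(k**4 + 18*k**3 + 119*k**2 + 342*k + 360) matches t_k.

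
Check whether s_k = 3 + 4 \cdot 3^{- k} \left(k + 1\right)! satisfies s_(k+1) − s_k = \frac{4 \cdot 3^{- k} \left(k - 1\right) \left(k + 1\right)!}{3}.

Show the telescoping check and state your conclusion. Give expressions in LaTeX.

s_(k+1) = 4*3**(-k - 1)*factorial(k + 2) + 3
s_(k+1) − s_k = 4*(k - 1)*factorial(k + 1)/(3*3**k)
(s_(k+1) − s_k) − t_k = 0

Valid — Δs_k = t_k.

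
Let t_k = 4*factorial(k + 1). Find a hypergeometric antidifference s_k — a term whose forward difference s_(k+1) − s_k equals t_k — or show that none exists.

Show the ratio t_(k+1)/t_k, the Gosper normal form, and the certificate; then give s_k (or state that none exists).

none — t_k is not Gosper-summable

Ratio r(k) = k + 2.
Normal form (A,B,C) = (k + 2, 1, 1).
Solve (k + 2)·f(k+1) − (1)·f(k) = 1.
d = -1 from the (1,0,0) case.
Negative degree bound (-1): no f exists, t_k not Gosper-summable.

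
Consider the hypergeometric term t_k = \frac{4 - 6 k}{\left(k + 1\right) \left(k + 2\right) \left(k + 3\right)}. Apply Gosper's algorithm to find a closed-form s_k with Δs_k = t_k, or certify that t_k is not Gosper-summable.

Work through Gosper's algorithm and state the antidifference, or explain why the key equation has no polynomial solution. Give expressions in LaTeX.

s_k = - \frac{k \left(k - 9\right)}{2 \left(k + 1\right) \left(k + 2\right)}

Step 1: r(k) = (k + 1)*(3*k + 1)/((k + 4)*(3*k - 2)).
So A=k + 1 and B=k + 4, with C=k - 2/3.
f must satisfy (k + 1)·f(k+1) − (k + 3)·f(k) = k - 2/3.
Degrees (1,1,1) ⇒ d ≤ 2.
Coefficient equations give f(k) = k*(k - 9)/12.
Get s_k = R·t_k = -k*(k - 9)/(2*(k + 1)*(k + 2)) with R(k) = B(k−1)f(k)/C(k) = k*(k - 9)*(k + 3)/(4*(3*k - 2)).
Δs = 2*(2 - 3*k)/(k**3 + 6*k**2 + 11*k + 6), as required.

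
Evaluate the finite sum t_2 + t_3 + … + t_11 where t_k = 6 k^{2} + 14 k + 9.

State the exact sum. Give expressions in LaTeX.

Σ = 4030

Compute t_(k+1)/t_k: get (6*k**2 + 26*k + 29)/(6*k**2 + 14*k + 9).
A = 1, B = 1, C = k**2 + 7*k/3 + 3/2.
Set up (1)·f(k+1) − (1)·f(k) − (k**2 + 7*k/3 + 3/2) = 0.
d = 3 from the (0,0,2) case.
A polynomial solution: f(k) = k*(2*k**2 + 4*k + 3)/6.
Certificate R = B(k−1)f/C = k*(2*k**2 + 4*k + 3)/(6*k**2 + 14*k + 9) gives s_k = k*(2*k**2 + 4*k + 3).
s_(k+1) − s_k = 6*k**2 + 14*k + 9 = t_k.
Telescoping: Σ = s_(12) − s_(2) = 4068 − (38) = 4030.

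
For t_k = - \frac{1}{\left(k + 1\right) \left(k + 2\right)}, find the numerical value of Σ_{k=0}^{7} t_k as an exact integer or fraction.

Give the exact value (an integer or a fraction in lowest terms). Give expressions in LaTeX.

Σ = -8/9

r(k) = (k + 1)/(k + 3) after simplifying.
Normal form (A,B,C) = (k + 1, k + 3, 1).
Solve (k + 1)·f(k+1) − (k + 2)·f(k) = 1.
From deg A=1, deg B=1, deg C=0: d=1.
Coefficient equations give f(k) = k.
R(k) = B(k−1)·f(k)/C(k) = k*(k + 2); s_k = R·t_k = -k/(k + 1).
s_(k+1) − s_k = -1/(k**2 + 3*k + 2) = t_k.
Sum = s_(8) − s_(0); s_(8) = -8/9, s_(0) = 0 ⇒ -8/9.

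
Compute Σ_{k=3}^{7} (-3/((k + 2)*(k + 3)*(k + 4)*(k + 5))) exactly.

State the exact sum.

Σ = -37/9240

Compute t_(k+1)/t_k: get (k + 2)/(k + 6).
So A=k + 2 and B=k + 6, with C=1.
Solve (k + 2)·f(k+1) − (k + 5)·f(k) = 1.
d = 3 from the (1,1,0) case.
Solve for f: f(k) = k*(k**2 + 9*k + 26)/72 (degree 3 ≤ 3).
R(k) = B(k−1)·f(k)/C(k) = k*(k + 5)*(k**2 + 9*k + 26)/72; s_k = R·t_k = k*(-k**2 - 9*k - 26)/(24*(k + 2)*(k + 3)*(k + 4)).
Verify: -3/(k**4 + 14*k**3 + 71*k**2 + 154*k + 120) matches t_k.
Σ_(k=3)^(7) t_k = s_(8) − s_(3) = -9/220 − (-31/840) = -37/9240.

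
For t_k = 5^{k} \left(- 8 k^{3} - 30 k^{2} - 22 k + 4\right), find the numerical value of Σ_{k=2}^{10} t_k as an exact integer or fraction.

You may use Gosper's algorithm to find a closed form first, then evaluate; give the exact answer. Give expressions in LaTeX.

Σ = -128857421600

Compute t_(k+1)/t_k: get 5*(4*k**3 + 27*k**2 + 53*k + 28)/(4*k**3 + 15*k**2 + 11*k - 2).
Gosper form: A/B · C(k+1)/C(k) with A=5, B=1, C=k**3 + 15*k**2/4 + 11*k/4 - 1/2.
Solve (5)·f(k+1) − (1)·f(k) = k**3 + 15*k**2/4 + 11*k/4 - 1/2.
Degrees (0,0,3) ⇒ d ≤ 3.
Coefficient equations give f(k) = (2*k**3 - 2*k - 1)/8.
So s_k = (B(k−1)f/C)·t_k = ((2*k**3 - 2*k - 1)/(2*(4*k**3 + 15*k**2 + 11*k - 2)))·t_k = 5**k*(-2*k**3 + 2*k + 1).
s_(k+1) − s_k = 2*5**k*(k**3 + 4*k - 5*(k + 1)**3 + 7) = t_k.
Telescoping: Σ = s_(11) − s_(2) = -128857421875 − (-275) = -128857421600.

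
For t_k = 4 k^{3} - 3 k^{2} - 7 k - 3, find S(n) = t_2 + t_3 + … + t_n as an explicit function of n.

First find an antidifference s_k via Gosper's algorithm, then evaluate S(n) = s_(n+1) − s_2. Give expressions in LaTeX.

S(n) = n^{4} + n^{3} - 4 n^{2} - 7 n + 9

Step 1: r(k) = (4*k**3 + 9*k**2 - k - 9)/(4*k**3 - 3*k**2 - 7*k - 3).
Factor: A=1; B=1; C=k**3 - 3*k**2/4 - 7*k/4 - 3/4.
f must satisfy (1)·f(k+1) − (1)·f(k) = k**3 - 3*k**2/4 - 7*k/4 - 3/4.
d = 4 from the (0,0,3) case.
Solving with deg f ≤ 4: f(k) = k**2*(k**2 - 3*k - 1)/4.
Certificate R = B(k−1)f/C = k**2*(k**2 - 3*k - 1)/(4*k**3 - 3*k**2 - 7*k - 3) gives s_k = k**2*(k**2 - 3*k - 1).
Check: Δs_k = 4*k**3 - 3*k**2 - 7*k - 3. ✓
Telescope: S(n) = s_(n+1) − s_(2) = n**4 + n**3 - 4*n**2 - 7*n - 3 − (-12) = n**4 + n**3 - 4*n**2 - 7*n + 9.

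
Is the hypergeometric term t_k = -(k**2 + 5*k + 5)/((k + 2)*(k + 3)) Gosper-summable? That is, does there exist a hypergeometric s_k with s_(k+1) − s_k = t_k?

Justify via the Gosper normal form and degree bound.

Yes. s_k = k*(-2*k - 3)/(2*(k + 2)).

Step 1: r(k) = (k + 2)*(5*k + (k + 1)**2 + 10)/((k + 4)*(k**2 + 5*k + 5)).
A = k + 2, B = k + 4, C = k**2 + 5*k + 5.
Set up (k + 2)·f(k+1) − (k + 3)·f(k) − (k**2 + 5*k + 5) = 0.
Degrees (1,1,2) ⇒ d ≤ 2.
Coefficient equations give f(k) = k*(2*k + 3)/2.
So s_k = (B(k−1)f/C)·t_k = (k*(k + 3)*(2*k + 3)/(2*(k**2 + 5*k + 5)))·t_k = k*(-2*k - 3)/(2*(k + 2)).
Check: Δs_k = (-k**2 - 5*k - 5)/(k**2 + 5*k + 6). ✓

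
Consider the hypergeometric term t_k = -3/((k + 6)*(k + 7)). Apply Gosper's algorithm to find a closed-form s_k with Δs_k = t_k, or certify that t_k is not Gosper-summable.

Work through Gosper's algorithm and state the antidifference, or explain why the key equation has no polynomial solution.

s_k = -k/(2*k + 12)

The ratio is (k + 6)/(k + 8).
Take A(k)=k + 6, B(k)=k + 8, C(k)=1.
Set up (k + 6)·f(k+1) − (k + 7)·f(k) − (1) = 0.
d = 1 from the (1,1,0) case.
Coefficient equations give f(k) = k/6.
Then R = B(k−1)f/C = k*(k + 7)/6, so s_k = R(k)·t_k = -k/(2*k + 12).
Δs = -3/(k**2 + 13*k + 42), as required.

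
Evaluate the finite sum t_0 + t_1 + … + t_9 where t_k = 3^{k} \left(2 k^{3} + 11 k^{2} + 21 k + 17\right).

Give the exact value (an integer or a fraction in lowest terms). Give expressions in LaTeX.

Compute t_(k+1)/t_k: get 3*(2*k**3 + 17*k**2 + 49*k + 51)/(2*k**3 + 11*k**2 + 21*k + 17).
A = 3, B = 1, C = k**3 + 11*k**2/2 + 21*k/2 + 17/2.
Set up (3)·f(k+1) − (1)·f(k) − (k**3 + 11*k**2/2 + 21*k/2 + 17/2) = 0.
Bound: deg f ≤ 3.
Solving with deg f ≤ 3: f(k) = (k**3 + k**2 + 3*k + 1)/2.
Get s_k = R·t_k = 3**k*(k**3 + k**2 + 3*k + 1) with R(k) = B(k−1)f(k)/C(k) = (k**3 + k**2 + 3*k + 1)/(2*k**3 + 11*k**2 + 21*k + 17).
s_(k+1) − s_k = 3**k*(2*k**3 + 11*k**2 + 21*k + 17) = t_k.
Telescoping: Σ = s_(10) − s_(0) = 66784419 − (1) = 66784418.

Σ = 66784418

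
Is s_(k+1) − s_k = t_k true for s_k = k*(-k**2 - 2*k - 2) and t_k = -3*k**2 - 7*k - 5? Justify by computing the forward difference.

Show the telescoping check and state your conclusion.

s_(k+1) = -(k + 1)*(2*k + (k + 1)**2 + 4)
s_(k+1) − s_k = -3*k**2 - 7*k - 5
(s_(k+1) − s_k) − t_k = 0

valid; difference matches t_k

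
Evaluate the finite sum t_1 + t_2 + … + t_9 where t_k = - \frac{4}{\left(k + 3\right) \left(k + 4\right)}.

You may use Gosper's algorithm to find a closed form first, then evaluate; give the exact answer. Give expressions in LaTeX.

Σ = -9/13

Step 1: r(k) = (k + 3)/(k + 5).
Normal form (A,B,C) = (k + 3, k + 5, 1).
Need (k + 3)·f(k+1) − (k + 4)·f(k) = 1.
Bound: deg f ≤ 1.
Coefficient equations give f(k) = k/3.
Get s_k = R·t_k = -4*k/(3*k + 9) with R(k) = B(k−1)f(k)/C(k) = k*(k + 4)/3.
s_(k+1) − s_k = -4/(k**2 + 7*k + 12) = t_k.
Telescoping: Σ = s_(10) − s_(1) = -40/39 − (-1/3) = -9/13.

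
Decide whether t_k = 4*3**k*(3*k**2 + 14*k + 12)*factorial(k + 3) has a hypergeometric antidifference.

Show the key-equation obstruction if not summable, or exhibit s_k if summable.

Yes. s_k = 4*3**k*k*factorial(k + 3).

r(k) = 3*(3*k**3 + 32*k**2 + 109*k + 116)/(3*k**2 + 14*k + 12) after simplifying.
Take A(k)=3*k + 12, B(k)=1, C(k)=k**2 + 14*k/3 + 4.
Need (3*k + 12)·f(k+1) − (1)·f(k) = k**2 + 14*k/3 + 4.
d = 1 from the (1,0,2) case.
Match coefficients ⇒ f(k) = k/3.
Certificate R = B(k−1)f/C = k/(3*k**2 + 14*k + 12) gives s_k = 4*3**k*k*factorial(k + 3).
Δs = 4*3**k*(3*k**2 + 14*k + 12)*factorial(k + 3), as required.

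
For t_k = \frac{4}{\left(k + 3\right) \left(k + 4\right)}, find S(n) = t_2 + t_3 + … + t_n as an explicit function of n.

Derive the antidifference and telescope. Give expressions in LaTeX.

t_(k+1)/t_k = (k + 3)/(k + 5).
Factor: A=k + 3; B=k + 5; C=1.
Key eq: (k + 3)·f(k+1) = (k + 4)·f(k) + (1).
deg f ≤ 1 (via 1,1,0).
Coefficient equations give f(k) = k/3.
R(k) = B(k−1)·f(k)/C(k) = k*(k + 4)/3; s_k = R·t_k = 4*k/(3*(k + 3)).
Verify: 4/(k**2 + 7*k + 12) matches t_k.
s_(n+1) = 4*(n + 1)/(3*(n + 4)) and s_(2) = 8/15, so S(n) = 4*(n - 1)/(5*(n + 4)).

S(n) = \frac{4 \left(n - 1\right)}{5 \left(n + 4\right)}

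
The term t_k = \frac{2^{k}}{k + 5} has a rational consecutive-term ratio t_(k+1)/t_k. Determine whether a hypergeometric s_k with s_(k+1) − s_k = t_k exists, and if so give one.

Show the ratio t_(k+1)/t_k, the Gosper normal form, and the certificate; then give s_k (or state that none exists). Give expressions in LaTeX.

none — t_k is not Gosper-summable

t_(k+1)/t_k = 2*(k + 5)/(k + 6).
A = 2*k + 10, B = k + 6, C = 1.
Solve (2*k + 10)·f(k+1) − (k + 5)·f(k) = 1.
Bound: deg f ≤ -1.
Bound -1 < 0, so the key equation has no polynomial solution.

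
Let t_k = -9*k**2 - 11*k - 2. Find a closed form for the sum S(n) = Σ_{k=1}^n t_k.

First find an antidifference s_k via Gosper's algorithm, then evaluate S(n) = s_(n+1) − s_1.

t_(k+1)/t_k = (9*k**2 + 29*k + 22)/(9*k**2 + 11*k + 2).
Normal form (A,B,C) = (1, 1, k**2 + 11*k/9 + 2/9).
Solve (1)·f(k+1) − (1)·f(k) = k**2 + 11*k/9 + 2/9.
d = 3 from the (0,0,2) case.
Coefficient equations give f(k) = k*(k + 1)*(3*k - 2)/9.
Certificate R = B(k−1)f/C = k*(3*k - 2)/(9*k + 2) gives s_k = k*(-3*k**2 - k + 2).
Check: Δs_k = -9*k**2 - 11*k - 2. ✓
Σ_(k=1)^n t_k = s_(n+1) − s_(1) = (-3*n**3 - 10*n**2 - 9*n - 2) − (-2), i.e. n*(-3*n**2 - 10*n - 9).

S(n) = n*(-3*n**2 - 10*n - 9)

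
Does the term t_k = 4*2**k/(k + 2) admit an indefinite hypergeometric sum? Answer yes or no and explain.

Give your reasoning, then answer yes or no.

No; the degree bound rules out any f.

Step 1: r(k) = 2*(k + 2)/(k + 3).
Take A(k)=2*k + 4, B(k)=k + 3, C(k)=1.
Key eq: (2*k + 4)·f(k+1) = (k + 2)·f(k) + (1).
From deg A=1, deg B=1, deg C=0: d=-1.
d = -1 < 0 ⇒ no nonzero polynomial f; not summable.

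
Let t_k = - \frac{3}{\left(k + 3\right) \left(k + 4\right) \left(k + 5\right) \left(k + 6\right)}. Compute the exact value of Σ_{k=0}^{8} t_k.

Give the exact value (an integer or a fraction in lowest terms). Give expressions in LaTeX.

Compute t_(k+1)/t_k: get (k + 3)/(k + 7).
Take A(k)=k + 3, B(k)=k + 7, C(k)=1.
Set up (k + 3)·f(k+1) − (k + 6)·f(k) − (1) = 0.
Degrees (1,1,0) ⇒ d ≤ 3.
Solve for f: f(k) = k*(k**2 + 12*k + 47)/180 (degree 3 ≤ 3).
Then R = B(k−1)f/C = k*(k + 6)*(k**2 + 12*k + 47)/180, so s_k = R(k)·t_k = k*(-k**2 - 12*k - 47)/(60*(k + 3)*(k + 4)*(k + 5)).
s_(k+1) − s_k = -3/(k**4 + 18*k**3 + 119*k**2 + 342*k + 360) = t_k.
Sum = s_(9) − s_(0); s_(9) = -59/3640, s_(0) = 0 ⇒ -59/3640.

Σ = -59/3640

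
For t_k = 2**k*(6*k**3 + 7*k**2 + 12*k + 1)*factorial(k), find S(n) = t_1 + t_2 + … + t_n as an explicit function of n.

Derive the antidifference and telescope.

S(n) = 6*2**n*n**3*factorial(n) + 10*2**n*n**2*factorial(n) + 8*2**n*n*factorial(n) + 4*2**n*factorial(n) - 4

The ratio is 2*(6*k**4 + 31*k**3 + 69*k**2 + 70*k + 26)/(6*k**3 + 7*k**2 + 12*k + 1).
Gosper form: A/B · C(k+1)/C(k) with A=2*k + 2, B=1, C=k**3 + 7*k**2/6 + 2*k + 1/6.
Key eq: (2*k + 2)·f(k+1) = (1)·f(k) + (k**3 + 7*k**2/6 + 2*k + 1/6).
deg f ≤ 2 (via 1,0,3).
Solve for f: f(k) = (3*k**2 - 4*k + 3)/6 (degree 2 ≤ 2).
Certificate R = B(k−1)f/C = (3*k**2 - 4*k + 3)/(6*k**3 + 7*k**2 + 12*k + 1) gives s_k = 2**k*(3*k**2 - 4*k + 3)*factorial(k).
s_(k+1) − s_k = 2**k*(6*k**3 + 7*k**2 + 12*k + 1)*factorial(k) = t_k.
s_(n+1) = 2**(n + 1)*(3*n**2 + 2*n + 2)*factorial(n + 1) and s_(1) = 4, so S(n) = 6*2**n*n**3*factorial(n) + 10*2**n*n**2*factorial(n) + 8*2**n*n*factorial(n) + 4*2**n*factorial(n) - 4.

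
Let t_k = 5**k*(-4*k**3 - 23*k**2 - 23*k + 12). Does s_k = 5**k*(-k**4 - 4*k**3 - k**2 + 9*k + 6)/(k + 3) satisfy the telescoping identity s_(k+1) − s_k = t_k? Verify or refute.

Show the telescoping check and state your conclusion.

s_(k+1) = 5**(k + 1)*(-k**4 - 8*k**3 - 19*k**2 - 9*k + 9)/(k + 4)
s_(k+1) − s_k = 5**k*(-4*k**5 - 47*k**4 - 198*k**3 - 335*k**2 - 132*k + 111)/(k**2 + 7*k + 12)
(s_(k+1) − s_k) − t_k = 5**k*(4*k**4 + 34*k**3 + 90*k**2 + 60*k - 33)/(k**2 + 7*k + 12)

Invalid: residual 5**k*(4*k**4 + 34*k**3 + 90*k**2 + 60*k - 33)/(k**2 + 7*k + 12) ≠ 0.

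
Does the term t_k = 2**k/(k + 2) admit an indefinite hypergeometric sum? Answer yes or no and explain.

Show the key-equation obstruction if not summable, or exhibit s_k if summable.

No; the degree bound rules out any f.

r(k) = 2*(k + 2)/(k + 3) after simplifying.
Normal form (A,B,C) = (2*k + 4, k + 3, 1).
f must satisfy (2*k + 4)·f(k+1) − (k + 2)·f(k) = 1.
Degrees (1,1,0) ⇒ d ≤ -1.
deg f ≤ -1 is impossible — no certificate.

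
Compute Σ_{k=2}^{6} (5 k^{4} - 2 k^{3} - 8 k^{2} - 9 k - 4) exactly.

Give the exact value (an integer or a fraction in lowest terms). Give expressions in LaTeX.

Σ = 9570

The ratio is (5*k**4 + 18*k**3 + 16*k**2 - 11*k - 18)/(5*k**4 - 2*k**3 - 8*k**2 - 9*k - 4).
Normal form (A,B,C) = (1, 1, k**4 - 2*k**3/5 - 8*k**2/5 - 9*k/5 - 4/5).
f must satisfy (1)·f(k+1) − (1)·f(k) = k**4 - 2*k**3/5 - 8*k**2/5 - 9*k/5 - 4/5.
d = 5 from the (0,0,4) case.
Solve for f: f(k) = k*(k**4 - 3*k**3 - k - 1)/5 (degree 5 ≤ 5).
Get s_k = R·t_k = k*(k**4 - 3*k**3 - k - 1) with R(k) = B(k−1)f(k)/C(k) = k*(k**4 - 3*k**3 - k - 1)/(5*k**4 - 2*k**3 - 8*k**2 - 9*k - 4).
s_(k+1) − s_k = 5*k**4 - 2*k**3 - 8*k**2 - 9*k - 4 = t_k.
Evaluate s at k=7 and k=2: 9548 and -22; difference 9570.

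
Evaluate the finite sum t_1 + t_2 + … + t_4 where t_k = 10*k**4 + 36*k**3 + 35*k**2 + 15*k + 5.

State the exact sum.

Σ = 8360

Ratio r(k) = (10*k**4 + 76*k**3 + 203*k**2 + 233*k + 101)/(10*k**4 + 36*k**3 + 35*k**2 + 15*k + 5).
Gosper form: A/B · C(k+1)/C(k) with A=1, B=1, C=k**4 + 18*k**3/5 + 7*k**2/2 + 3*k/2 + 1/2.
Set up (1)·f(k+1) − (1)·f(k) − (k**4 + 18*k**3/5 + 7*k**2/2 + 3*k/2 + 1/2) = 0.
Bound: deg f ≤ 5.
Coefficient equations give f(k) = k*(2*k**4 + 4*k**3 - 3*k**2 - k + 3)/10.
R(k) = B(k−1)·f(k)/C(k) = k*(2*k**4 + 4*k**3 - 3*k**2 - k + 3)/(10*k**4 + 36*k**3 + 35*k**2 + 15*k + 5); s_k = R·t_k = k*(2*k**4 + 4*k**3 - 3*k**2 - k + 3).
s_(k+1) − s_k = 10*k**4 + 36*k**3 + 35*k**2 + 15*k + 5 = t_k.
Evaluate s at k=5 and k=1: 8365 and 5; difference 8360.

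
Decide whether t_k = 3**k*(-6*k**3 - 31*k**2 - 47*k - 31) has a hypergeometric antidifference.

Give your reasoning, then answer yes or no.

Yes. s_k = 3**k*(-3*k**3 - 2*k**2 - 4*k - 2).

r(k) = 3*(6*k**3 + 49*k**2 + 127*k + 115)/(6*k**3 + 31*k**2 + 47*k + 31) after simplifying.
Normal form (A,B,C) = (3, 1, k**3 + 31*k**2/6 + 47*k/6 + 31/6).
Set up (3)·f(k+1) − (1)·f(k) − (k**3 + 31*k**2/6 + 47*k/6 + 31/6) = 0.
d = 3 from the (0,0,3) case.
Solve for f: f(k) = (3*k**3 + 2*k**2 + 4*k + 2)/6 (degree 3 ≤ 3).
R(k) = B(k−1)·f(k)/C(k) = (3*k**3 + 2*k**2 + 4*k + 2)/(6*k**3 + 31*k**2 + 47*k + 31); s_k = R·t_k = 3**k*(-3*k**3 - 2*k**2 - 4*k - 2).
Δs = 3**k*(-6*k**3 - 31*k**2 - 47*k - 31), as required.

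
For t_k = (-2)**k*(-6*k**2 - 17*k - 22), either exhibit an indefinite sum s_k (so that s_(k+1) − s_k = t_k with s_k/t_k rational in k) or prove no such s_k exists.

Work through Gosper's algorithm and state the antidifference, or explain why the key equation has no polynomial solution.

s_k = (-2)**k*(2*k**2 + 3*k + 4)

t_(k+1)/t_k = 2*(-6*k**2 - 29*k - 45)/(6*k**2 + 17*k + 22).
So A=-2 and B=1, with C=k**2 + 17*k/6 + 11/3.
Key eq: (-2)·f(k+1) = (1)·f(k) + (k**2 + 17*k/6 + 11/3).
Bound: deg f ≤ 2.
Coefficient equations give f(k) = -(2*k**2 + 3*k + 4)/6.
Certificate R = B(k−1)f/C = -(2*k**2 + 3*k + 4)/(6*k**2 + 17*k + 22) gives s_k = (-2)**k*(2*k**2 + 3*k + 4).
Verify: (-2)**k*(-6*k**2 - 17*k - 22) matches t_k.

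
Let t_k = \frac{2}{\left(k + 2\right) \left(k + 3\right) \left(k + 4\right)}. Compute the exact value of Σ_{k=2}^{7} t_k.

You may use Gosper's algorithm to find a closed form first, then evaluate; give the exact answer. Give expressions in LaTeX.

Σ = 9/220

t_(k+1)/t_k = (k + 2)/(k + 5).
A = k + 2, B = k + 5, C = 1.
Key eq: (k + 2)·f(k+1) = (k + 4)·f(k) + (1).
d = 2 from the (1,1,0) case.
Coefficient equations give f(k) = k*(k + 5)/12.
So s_k = (B(k−1)f/C)·t_k = (k*(k + 4)*(k + 5)/12)·t_k = k*(k + 5)/(6*(k + 2)*(k + 3)).
Verify: 2/(k**3 + 9*k**2 + 26*k + 24) matches t_k.
Evaluate s at k=8 and k=2: 26/165 and 7/60; difference 9/220.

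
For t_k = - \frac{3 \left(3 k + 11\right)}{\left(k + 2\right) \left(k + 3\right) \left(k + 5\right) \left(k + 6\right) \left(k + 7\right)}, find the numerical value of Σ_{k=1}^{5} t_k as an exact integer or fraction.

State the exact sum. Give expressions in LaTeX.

r(k) = (k + 2)*(k + 5)*(3*k + 14)/((k + 4)*(k + 8)*(3*k + 11)) after simplifying.
Take A(k)=k + 2, B(k)=k + 8, C(k)=k**2 + 23*k/3 + 44/3.
Need (k + 2)·f(k+1) − (k + 7)·f(k) = k**2 + 23*k/3 + 44/3.
Bound: deg f ≤ 5.
Solving with deg f ≤ 5: f(k) = k*(k + 3)*(k + 4)*(k**2 + 13*k + 52)/180.
Then R = B(k−1)f/C = k*(k + 3)*(k + 7)*(k**2 + 13*k + 52)/(60*(3*k + 11)), so s_k = R(k)·t_k = k*(-k**2 - 13*k - 52)/(20*(k**3 + 13*k**2 + 52*k + 60)).
Verify: 3*(-3*k - 11)/(k**5 + 23*k**4 + 203*k**3 + 853*k**2 + 1692*k + 1260) matches t_k.
Telescoping: Σ = s_(6) − s_(1) = -83/1760 − (-11/420) = -155/7392.

Σ = -155/7392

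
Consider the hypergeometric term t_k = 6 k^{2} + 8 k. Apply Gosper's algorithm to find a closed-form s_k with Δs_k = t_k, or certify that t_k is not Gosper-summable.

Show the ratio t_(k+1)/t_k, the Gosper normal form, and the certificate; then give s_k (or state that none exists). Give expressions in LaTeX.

s_k = k \left(2 k^{2} + k - 3\right)

The ratio is (3*k**2 + 10*k + 7)/(k*(3*k + 4)).
So A=1 and B=1, with C=k**2 + 4*k/3.
Need (1)·f(k+1) − (1)·f(k) = k**2 + 4*k/3.
deg f ≤ 3 (via 0,0,2).
A polynomial solution: f(k) = k*(k - 1)*(2*k + 3)/6.
So s_k = (B(k−1)f/C)·t_k = ((k - 1)*(2*k + 3)/(2*(3*k + 4)))·t_k = k*(2*k**2 + k - 3).
Δs = 2*k*(3*k + 4), as required.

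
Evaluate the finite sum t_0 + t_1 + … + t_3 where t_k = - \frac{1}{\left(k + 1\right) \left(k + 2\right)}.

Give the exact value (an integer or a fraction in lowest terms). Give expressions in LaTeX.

Σ = -4/5

The ratio is (k + 1)/(k + 3).
Normal form (A,B,C) = (k + 1, k + 3, 1).
Solve (k + 1)·f(k+1) − (k + 2)·f(k) = 1.
deg f ≤ 1 (via 1,1,0).
A polynomial solution: f(k) = k.
Then R = B(k−1)f/C = k*(k + 2), so s_k = R(k)·t_k = -k/(k + 1).
Verify: -1/(k**2 + 3*k + 2) matches t_k.
Σ_(k=0)^(3) t_k = s_(4) − s_(0) = -4/5 − (0) = -4/5.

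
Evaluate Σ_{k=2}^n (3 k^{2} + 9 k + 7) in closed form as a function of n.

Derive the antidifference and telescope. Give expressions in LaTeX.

S(n) = n^{3} + 6 n^{2} + 12 n - 19

Compute t_(k+1)/t_k: get (3*k**2 + 15*k + 19)/(3*k**2 + 9*k + 7).
Factor: A=1; B=1; C=k**2 + 3*k + 7/3.
Set up (1)·f(k+1) − (1)·f(k) − (k**2 + 3*k + 7/3) = 0.
deg f ≤ 3 (via 0,0,2).
A polynomial solution: f(k) = k*(k**2 + 3*k + 3)/3.
So s_k = (B(k−1)f/C)·t_k = (k*(k**2 + 3*k + 3)/(3*k**2 + 9*k + 7))·t_k = k*(k**2 + 3*k + 3).
Verify: 3*k**2 + 9*k + 7 matches t_k.
Evaluate: s_(n+1) = n**3 + 6*n**2 + 12*n + 7; subtract s_(2) = 26 ⇒ S(n) = n**3 + 6*n**2 + 12*n - 19.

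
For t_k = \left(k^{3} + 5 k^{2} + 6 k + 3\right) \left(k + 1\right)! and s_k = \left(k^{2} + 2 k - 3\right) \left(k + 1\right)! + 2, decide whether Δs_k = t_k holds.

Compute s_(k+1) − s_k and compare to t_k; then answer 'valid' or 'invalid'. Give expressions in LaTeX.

valid; difference matches t_k

s_(k+1) = (2*k + (k + 1)**2 - 1)*factorial(k + 2) + 2
s_(k+1) − s_k = (k**3 + 5*k**2 + 6*k + 3)*factorial(k + 1)
(s_(k+1) − s_k) − t_k = 0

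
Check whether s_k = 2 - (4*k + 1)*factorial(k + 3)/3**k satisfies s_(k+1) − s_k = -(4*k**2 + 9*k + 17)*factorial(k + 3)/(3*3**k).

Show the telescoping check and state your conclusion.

s_(k+1) = -3**(-k - 1)*(4*k + 5)*factorial(k + 4) + 2
s_(k+1) − s_k = -(4*k**2 + 9*k + 17)*factorial(k + 3)/(3*3**k)
(s_(k+1) − s_k) − t_k = 0

valid (s_(k+1) − s_k reduces to t_k)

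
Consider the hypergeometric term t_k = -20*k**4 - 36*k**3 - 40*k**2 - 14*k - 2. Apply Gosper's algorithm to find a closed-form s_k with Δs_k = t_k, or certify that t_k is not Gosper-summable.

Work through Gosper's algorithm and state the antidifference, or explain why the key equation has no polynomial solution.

t_(k+1)/t_k = (10*k**4 + 58*k**3 + 134*k**2 + 141*k + 56)/(10*k**4 + 18*k**3 + 20*k**2 + 7*k + 1).
Take A(k)=1, B(k)=1, C(k)=k**4 + 9*k**3/5 + 2*k**2 + 7*k/10 + 1/10.
Need (1)·f(k+1) − (1)·f(k) = k**4 + 9*k**3/5 + 2*k**2 + 7*k/10 + 1/10.
Degrees (0,0,4) ⇒ d ≤ 5.
A polynomial solution: f(k) = k*(4*k**4 - k**3 + 2*k**2 - 4*k + 1)/20.
Then R = B(k−1)f/C = k*(4*k**4 - k**3 + 2*k**2 - 4*k + 1)/(2*(10*k**4 + 18*k**3 + 20*k**2 + 7*k + 1)), so s_k = R(k)·t_k = k*(-4*k**4 + k**3 - 2*k**2 + 4*k - 1).
Δs = -20*k**4 - 36*k**3 - 40*k**2 - 14*k - 2, as required.

s_k = k*(-4*k**4 + k**3 - 2*k**2 + 4*k - 1)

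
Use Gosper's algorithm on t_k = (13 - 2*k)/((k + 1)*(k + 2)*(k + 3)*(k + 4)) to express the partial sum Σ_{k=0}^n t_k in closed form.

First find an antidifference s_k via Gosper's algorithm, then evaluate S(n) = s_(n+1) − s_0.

Step 1: r(k) = (k + 1)*(2*k - 11)/((k + 5)*(2*k - 13)).
Take A(k)=k + 1, B(k)=k + 5, C(k)=k - 13/2.
f must satisfy (k + 1)·f(k+1) − (k + 4)·f(k) = k - 13/2.
deg f ≤ 3 (via 1,1,1).
Match coefficients ⇒ f(k) = -k*(2*k**2 + 12*k + 25)/6.
R(k) = B(k−1)·f(k)/C(k) = -k*(k + 4)*(2*k**2 + 12*k + 25)/(3*(2*k - 13)); s_k = R·t_k = k*(2*k**2 + 12*k + 25)/(3*(k + 1)*(k + 2)*(k + 3)).
Δs = (13 - 2*k)/(k**4 + 10*k**3 + 35*k**2 + 50*k + 24), as required.
Evaluate: s_(n+1) = (2*n**3 + 18*n**2 + 55*n + 39)/(3*(n**3 + 9*n**2 + 26*n + 24)); subtract s_(0) = 0 ⇒ S(n) = (2*n**3 + 18*n**2 + 55*n + 39)/(3*(n**3 + 9*n**2 + 26*n + 24)).

S(n) = (2*n**3 + 18*n**2 + 55*n + 39)/(3*(n**3 + 9*n**2 + 26*n + 24))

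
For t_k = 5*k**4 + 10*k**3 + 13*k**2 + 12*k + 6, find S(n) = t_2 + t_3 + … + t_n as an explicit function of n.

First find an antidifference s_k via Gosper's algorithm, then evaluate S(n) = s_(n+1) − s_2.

Compute t_(k+1)/t_k: get (5*k**4 + 30*k**3 + 73*k**2 + 88*k + 46)/(5*k**4 + 10*k**3 + 13*k**2 + 12*k + 6).
Factor: A=1; B=1; C=k**4 + 2*k**3 + 13*k**2/5 + 12*k/5 + 6/5.
f must satisfy (1)·f(k+1) − (1)·f(k) = k**4 + 2*k**3 + 13*k**2/5 + 12*k/5 + 6/5.
d = 5 from the (0,0,4) case.
Solving with deg f ≤ 5: f(k) = k*(k**4 + k**2 + 2*k + 2)/5.
Then R = B(k−1)f/C = k*(k**4 + k**2 + 2*k + 2)/(5*k**4 + 10*k**3 + 13*k**2 + 12*k + 6), so s_k = R(k)·t_k = k*(k**4 + k**2 + 2*k + 2).
Verify: 5*k**4 + 10*k**3 + 13*k**2 + 12*k + 6 matches t_k.
Telescope: S(n) = s_(n+1) − s_(2) = n**5 + 5*n**4 + 11*n**3 + 15*n**2 + 14*n + 6 − (52) = n**5 + 5*n**4 + 11*n**3 + 15*n**2 + 14*n - 46.

S(n) = n**5 + 5*n**4 + 11*n**3 + 15*n**2 + 14*n - 46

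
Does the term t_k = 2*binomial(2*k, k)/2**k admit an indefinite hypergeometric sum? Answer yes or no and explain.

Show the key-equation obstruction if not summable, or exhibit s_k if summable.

No — t_k has no hypergeometric antidifference.

Compute t_(k+1)/t_k: get (2*k + 1)/(k + 1).
Gosper form: A/B · C(k+1)/C(k) with A=2*k + 1, B=k + 1, C=1.
f must satisfy (2*k + 1)·f(k+1) − (k)·f(k) = 1.
deg f ≤ -1 (via 1,1,0).
Negative degree bound (-1): no f exists, t_k not Gosper-summable.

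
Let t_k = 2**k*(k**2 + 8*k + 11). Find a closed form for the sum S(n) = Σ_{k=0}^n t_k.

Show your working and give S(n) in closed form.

r(k) = 2*(k**2 + 10*k + 20)/(k**2 + 8*k + 11) after simplifying.
So A=2 and B=1, with C=k**2 + 8*k + 11.
Solve (2)·f(k+1) − (1)·f(k) = k**2 + 8*k + 11.
Bound: deg f ≤ 2.
A polynomial solution: f(k) = k**2 + 4*k + 1.
Get s_k = R·t_k = 2**k*(k**2 + 4*k + 1) with R(k) = B(k−1)f(k)/C(k) = (k**2 + 4*k + 1)/(k**2 + 8*k + 11).
Verify: 2**k*(k**2 + 8*k + 11) matches t_k.
Telescope: S(n) = s_(n+1) − s_(0) = 2**(n + 1)*(n**2 + 6*n + 6) − (1) = 2*2**n*n**2 + 12*2**n*n + 12*2**n - 1.

S(n) = 2*2**n*n**2 + 12*2**n*n + 12*2**n - 1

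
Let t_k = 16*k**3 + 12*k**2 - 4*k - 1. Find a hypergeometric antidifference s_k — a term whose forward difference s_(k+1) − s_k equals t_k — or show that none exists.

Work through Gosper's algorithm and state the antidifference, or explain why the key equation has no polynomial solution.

Step 1: r(k) = (16*k**3 + 60*k**2 + 68*k + 23)/(16*k**3 + 12*k**2 - 4*k - 1).
Gosper form: A/B · C(k+1)/C(k) with A=1, B=1, C=k**3 + 3*k**2/4 - k/4 - 1/16.
Key eq: (1)·f(k+1) = (1)·f(k) + (k**3 + 3*k**2/4 - k/4 - 1/16).
Degrees (0,0,3) ⇒ d ≤ 4.
Coefficient equations give f(k) = k*(4*k**3 - 4*k**2 - 4*k + 3)/16.
So s_k = (B(k−1)f/C)·t_k = (k*(4*k**3 - 4*k**2 - 4*k + 3)/(16*k**3 + 12*k**2 - 4*k - 1))·t_k = k*(4*k**3 - 4*k**2 - 4*k + 3).
Δs = 16*k**3 + 12*k**2 - 4*k - 1, as required.

s_k = k*(4*k**3 - 4*k**2 - 4*k + 3)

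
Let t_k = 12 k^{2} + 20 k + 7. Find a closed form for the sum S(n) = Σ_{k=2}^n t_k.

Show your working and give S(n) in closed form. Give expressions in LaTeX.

S(n) = 4 n^{3} + 16 n^{2} + 19 n - 39

Ratio r(k) = (12*k**2 + 44*k + 39)/(12*k**2 + 20*k + 7).
Gosper form: A/B · C(k+1)/C(k) with A=1, B=1, C=k**2 + 5*k/3 + 7/12.
f must satisfy (1)·f(k+1) − (1)·f(k) = k**2 + 5*k/3 + 7/12.
deg f ≤ 3 (via 0,0,2).
Match coefficients ⇒ f(k) = k*(4*k**2 + 4*k - 1)/12.
Then R = B(k−1)f/C = k*(4*k**2 + 4*k - 1)/((2*k + 1)*(6*k + 7)), so s_k = R(k)·t_k = k*(4*k**2 + 4*k - 1).
s_(k+1) − s_k = 12*k**2 + 20*k + 7 = t_k.
s_(n+1) = 4*n**3 + 16*n**2 + 19*n + 7 and s_(2) = 46, so S(n) = 4*n**3 + 16*n**2 + 19*n - 39.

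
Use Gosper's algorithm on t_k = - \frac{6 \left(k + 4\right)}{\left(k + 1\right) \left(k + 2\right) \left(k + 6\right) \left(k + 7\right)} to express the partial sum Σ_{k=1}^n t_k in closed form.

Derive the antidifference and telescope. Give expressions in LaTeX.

S(n) = \frac{3 n \left(- n - 9\right)}{14 \left(n^{2} + 9 n + 14\right)}

Compute t_(k+1)/t_k: get (k + 1)*(k + 5)*(k + 6)/((k + 3)*(k + 4)*(k + 8)).
A = k + 1, B = k + 8, C = k**4 + 16*k**3 + 95*k**2 + 248*k + 240.
Key eq: (k + 1)·f(k+1) = (k + 7)·f(k) + (k**4 + 16*k**3 + 95*k**2 + 248*k + 240).
Degrees (1,1,4) ⇒ d ≤ 6.
Solve for f: f(k) = k*(k + 2)*(k + 3)*(k + 4)*(k + 5)*(k + 7)/12 (degree 6 ≤ 6).
So s_k = (B(k−1)f/C)·t_k = (k*(k + 2)*(k + 7)**2/(12*(k + 4)))·t_k = k*(-k - 7)/(2*(k**2 + 7*k + 6)).
s_(k+1) − s_k = 6*(-k - 4)/(k**4 + 16*k**3 + 83*k**2 + 152*k + 84) = t_k.
Telescope: S(n) = s_(n+1) − s_(1) = (-n**2 - 9*n - 8)/(2*(n**2 + 9*n + 14)) − (-2/7) = 3*n*(-n - 9)/(14*(n**2 + 9*n + 14)).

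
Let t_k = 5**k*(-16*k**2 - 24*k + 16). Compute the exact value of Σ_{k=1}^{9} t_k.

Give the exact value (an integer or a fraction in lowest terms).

Σ = -3476562520

The ratio is 5*(2*k**2 + 7*k + 3)/(2*k**2 + 3*k - 2).
Take A(k)=5, B(k)=1, C(k)=k**2 + 3*k/2 - 1.
Key eq: (5)·f(k+1) = (1)·f(k) + (k**2 + 3*k/2 - 1).
d = 2 from the (0,0,2) case.
Match coefficients ⇒ f(k) = (k**2 - k - 1)/4.
Certificate R = B(k−1)f/C = (k**2 - k - 1)/(2*(k + 2)*(2*k - 1)) gives s_k = 4*5**k*(-k**2 + k + 1).
Verify: 5**k*(-16*k**2 - 24*k + 16) matches t_k.
Telescoping: Σ = s_(10) − s_(1) = -3476562500 − (20) = -3476562520.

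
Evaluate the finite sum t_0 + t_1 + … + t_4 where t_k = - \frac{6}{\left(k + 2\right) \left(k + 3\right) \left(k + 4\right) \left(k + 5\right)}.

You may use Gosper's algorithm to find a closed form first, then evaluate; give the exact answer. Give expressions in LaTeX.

Compute t_(k+1)/t_k: get (k + 2)/(k + 6).
Factor: A=k + 2; B=k + 6; C=1.
Set up (k + 2)·f(k+1) − (k + 5)·f(k) − (1) = 0.
deg f ≤ 3 (via 1,1,0).
Solving with deg f ≤ 3: f(k) = k*(k**2 + 9*k + 26)/72.
R(k) = B(k−1)·f(k)/C(k) = k*(k + 5)*(k**2 + 9*k + 26)/72; s_k = R·t_k = k*(-k**2 - 9*k - 26)/(12*(k + 2)*(k + 3)*(k + 4)).
Check: Δs_k = -6/(k**4 + 14*k**3 + 71*k**2 + 154*k + 120). ✓
Sum = s_(5) − s_(0); s_(5) = -5/63, s_(0) = 0 ⇒ -5/63.

Σ = -5/63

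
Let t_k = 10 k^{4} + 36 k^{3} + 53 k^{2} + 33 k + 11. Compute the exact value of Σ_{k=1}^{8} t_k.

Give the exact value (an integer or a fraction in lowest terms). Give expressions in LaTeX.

Step 1: r(k) = (10*k**4 + 76*k**3 + 221*k**2 + 287*k + 143)/(10*k**4 + 36*k**3 + 53*k**2 + 33*k + 11).
A = 1, B = 1, C = k**4 + 18*k**3/5 + 53*k**2/10 + 33*k/10 + 11/10.
Solve (1)·f(k+1) − (1)·f(k) = k**4 + 18*k**3/5 + 53*k**2/10 + 33*k/10 + 11/10.
d = 5 from the (0,0,4) case.
Solve for f: f(k) = k*(2*k**4 + 4*k**3 + 3*k**2 - k + 3)/10 (degree 5 ≤ 5).
Then R = B(k−1)f/C = k*(2*k**4 + 4*k**3 + 3*k**2 - k + 3)/(10*k**4 + 36*k**3 + 53*k**2 + 33*k + 11), so s_k = R(k)·t_k = k*(2*k**4 + 4*k**3 + 3*k**2 - k + 3).
Δs = 10*k**4 + 36*k**3 + 53*k**2 + 33*k + 11, as required.
Telescoping: Σ = s_(9) − s_(1) = 146475 − (11) = 146464.

Σ = 146464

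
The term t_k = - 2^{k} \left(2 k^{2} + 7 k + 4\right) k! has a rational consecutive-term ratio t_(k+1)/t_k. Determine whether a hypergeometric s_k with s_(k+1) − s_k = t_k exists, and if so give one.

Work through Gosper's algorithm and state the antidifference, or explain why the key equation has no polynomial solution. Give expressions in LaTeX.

s_k = - 2^{k} \left(k + 2\right) k!

t_(k+1)/t_k = 2*(2*k**3 + 13*k**2 + 24*k + 13)/(2*k**2 + 7*k + 4).
Take A(k)=2*k + 2, B(k)=1, C(k)=k**2 + 7*k/2 + 2.
Key eq: (2*k + 2)·f(k+1) = (1)·f(k) + (k**2 + 7*k/2 + 2).
deg f ≤ 1 (via 1,0,2).
A polynomial solution: f(k) = (k + 2)/2.
Then R = B(k−1)f/C = (k + 2)/(2*k**2 + 7*k + 4), so s_k = R(k)·t_k = -2**k*(k + 2)*factorial(k).
Δs = -2**k*(2*k**2 + 7*k + 4)*factorial(k), as required.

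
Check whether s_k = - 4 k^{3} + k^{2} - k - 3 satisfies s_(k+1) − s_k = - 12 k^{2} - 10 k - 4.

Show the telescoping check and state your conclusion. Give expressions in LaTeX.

s_(k+1) = -k - 4*(k + 1)**3 + (k + 1)**2 - 4
s_(k+1) − s_k = -12*k**2 - 10*k - 4
(s_(k+1) − s_k) − t_k = 0

Valid — Δs_k = t_k.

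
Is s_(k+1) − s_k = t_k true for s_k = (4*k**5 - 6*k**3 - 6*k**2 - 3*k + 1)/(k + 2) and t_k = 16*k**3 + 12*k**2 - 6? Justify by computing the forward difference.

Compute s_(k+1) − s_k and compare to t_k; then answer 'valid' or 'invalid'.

Invalid: residual (-12*k**4 - 48*k**3 - 26*k**2 + 2*k + 13)/(k**2 + 5*k + 6) ≠ 0.

s_(k+1) = (-3*k + 4*(k + 1)**5 - 6*(k + 1)**3 - 6*(k + 1)**2 - 2)/(k + 3)
s_(k+1) − s_k = (16*k**5 + 80*k**4 + 108*k**3 + 40*k**2 - 28*k - 23)/(k**2 + 5*k + 6)
(s_(k+1) − s_k) − t_k = (-12*k**4 - 48*k**3 - 26*k**2 + 2*k + 13)/(k**2 + 5*k + 6)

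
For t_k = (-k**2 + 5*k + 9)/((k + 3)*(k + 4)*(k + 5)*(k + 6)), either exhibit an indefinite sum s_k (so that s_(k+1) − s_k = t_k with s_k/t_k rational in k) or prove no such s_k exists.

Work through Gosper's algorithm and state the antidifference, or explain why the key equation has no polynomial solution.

The ratio is (k**3 - 22*k - 39)/(k**3 + 2*k**2 - 44*k - 63).
A = k + 3, B = k + 7, C = k**2 - 5*k - 9.
Need (k + 3)·f(k+1) − (k + 6)·f(k) = k**2 - 5*k - 9.
d = 3 from the (1,1,2) case.
A polynomial solution: f(k) = -k*(k**2 + 72*k + 107)/60.
Then R = B(k−1)f/C = -k*(k + 6)*(k**2 + 72*k + 107)/(60*(k**2 - 5*k - 9)), so s_k = R(k)·t_k = k*(k**2 + 72*k + 107)/(60*(k + 3)*(k + 4)*(k + 5)).
s_(k+1) − s_k = (-k**2 + 5*k + 9)/(k**4 + 18*k**3 + 119*k**2 + 342*k + 360) = t_k.

s_k = k*(k**2 + 72*k + 107)/(60*(k + 3)*(k + 4)*(k + 5))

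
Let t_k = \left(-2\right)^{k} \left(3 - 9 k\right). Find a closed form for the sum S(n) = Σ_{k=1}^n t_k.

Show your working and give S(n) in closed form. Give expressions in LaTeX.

S(n) = 3 \left(-2\right)^{n + 1} n

The ratio is 2*(-3*k - 2)/(3*k - 1).
Factor: A=-2; B=1; C=k - 1/3.
f must satisfy (-2)·f(k+1) − (1)·f(k) = k - 1/3.
From deg A=0, deg B=0, deg C=1: d=1.
Match coefficients ⇒ f(k) = -(k - 1)/3.
So s_k = (B(k−1)f/C)·t_k = (-(k - 1)/(3*k - 1))·t_k = 3*(-2)**k*(k - 1).
Check: Δs_k = (-2)**k*(3 - 9*k). ✓
Telescope: S(n) = s_(n+1) − s_(1) = 3*(-2)**(n + 1)*n − (0) = 3*(-2)**(n + 1)*n.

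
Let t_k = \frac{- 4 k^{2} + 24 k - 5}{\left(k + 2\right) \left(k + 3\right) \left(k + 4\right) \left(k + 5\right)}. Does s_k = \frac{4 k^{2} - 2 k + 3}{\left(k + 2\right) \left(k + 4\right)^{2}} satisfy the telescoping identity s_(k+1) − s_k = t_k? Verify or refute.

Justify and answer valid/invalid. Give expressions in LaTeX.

s_(k+1) = (-2*k + 4*(k + 1)**2 + 1)/((k + 3)*(k + 5)**2)
s_(k+1) − s_k = (-4*k**4 - 4*k**3 + 141*k**2 + 337*k - 65)/(k**6 + 23*k**5 + 217*k**4 + 1073*k**3 + 2926*k**2 + 4160*k + 2400)
(s_(k+1) − s_k) − t_k = (8*k**3 + 10*k**2 - 98*k + 35)/(k**6 + 23*k**5 + 217*k**4 + 1073*k**3 + 2926*k**2 + 4160*k + 2400)

Invalid: residual \frac{8 k^{3} + 10 k^{2} - 98 k + 35}{k^{6} + 23 k^{5} + 217 k^{4} + 1073 k^{3} + 2926 k^{2} + 4160 k + 2400} ≠ 0.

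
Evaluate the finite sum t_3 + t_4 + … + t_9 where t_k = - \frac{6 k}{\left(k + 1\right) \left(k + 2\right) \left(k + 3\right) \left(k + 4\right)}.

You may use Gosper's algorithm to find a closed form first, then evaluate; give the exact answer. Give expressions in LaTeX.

Σ = -28/429

Step 1: r(k) = (k + 1)**2/(k*(k + 5)).
Normal form (A,B,C) = (k + 1, k + 5, k).
f must satisfy (k + 1)·f(k+1) − (k + 4)·f(k) = k.
d = 3 from the (1,1,1) case.
Solving with deg f ≤ 3: f(k) = k*(k - 1)*(k + 7)/36.
R(k) = B(k−1)·f(k)/C(k) = (k - 1)*(k + 4)*(k + 7)/36; s_k = R·t_k = k*(-k**2 - 6*k + 7)/(6*(k + 1)*(k + 2)*(k + 3)).
Check: Δs_k = -6*k/(k**4 + 10*k**3 + 35*k**2 + 50*k + 24). ✓
Sum = s_(10) − s_(3); s_(10) = -85/572, s_(3) = -1/12 ⇒ -28/429.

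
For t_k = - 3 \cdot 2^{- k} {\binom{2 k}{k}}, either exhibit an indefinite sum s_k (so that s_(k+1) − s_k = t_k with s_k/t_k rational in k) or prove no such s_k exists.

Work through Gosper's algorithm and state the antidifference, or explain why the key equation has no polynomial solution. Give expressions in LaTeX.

not Gosper-summable; s_k does not exist

r(k) = (2*k + 1)/(k + 1) after simplifying.
A = 2*k + 1, B = k + 1, C = 1.
Set up (2*k + 1)·f(k+1) − (k)·f(k) − (1) = 0.
deg f ≤ -1 (via 1,1,0).
Bound -1 < 0, so the key equation has no polynomial solution.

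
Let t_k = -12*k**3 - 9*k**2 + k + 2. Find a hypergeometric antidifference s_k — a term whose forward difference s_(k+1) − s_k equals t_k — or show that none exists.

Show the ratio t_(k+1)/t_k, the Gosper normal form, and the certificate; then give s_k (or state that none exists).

s_k = k**2*(-3*k**2 + 3*k + 2)

The ratio is (12*k**3 + 45*k**2 + 53*k + 18)/(12*k**3 + 9*k**2 - k - 2).
Factor: A=1; B=1; C=k**3 + 3*k**2/4 - k/12 - 1/6.
Key eq: (1)·f(k+1) = (1)·f(k) + (k**3 + 3*k**2/4 - k/12 - 1/6).
d = 4 from the (0,0,3) case.
A polynomial solution: f(k) = k**2*(3*k**2 - 3*k - 2)/12.
Then R = B(k−1)f/C = k**2*(3*k**2 - 3*k - 2)/(12*k**3 + 9*k**2 - k - 2), so s_k = R(k)·t_k = k**2*(-3*k**2 + 3*k + 2).
Verify: -12*k**3 - 9*k**2 + k + 2 matches t_k.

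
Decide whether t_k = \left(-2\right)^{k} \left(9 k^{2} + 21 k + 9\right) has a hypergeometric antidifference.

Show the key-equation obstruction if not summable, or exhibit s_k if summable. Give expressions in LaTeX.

Yes. s_k = \left(-2\right)^{k} \left(- 3 k^{2} - 3 k + 1\right).

Compute t_(k+1)/t_k: get 2*(-3*k**2 - 13*k - 13)/(3*k**2 + 7*k + 3).
Take A(k)=-2, B(k)=1, C(k)=k**2 + 7*k/3 + 1.
Key eq: (-2)·f(k+1) = (1)·f(k) + (k**2 + 7*k/3 + 1).
d = 2 from the (0,0,2) case.
Match coefficients ⇒ f(k) = -(3*k**2 + 3*k - 1)/9.
Then R = B(k−1)f/C = -(3*k**2 + 3*k - 1)/(3*(3*k**2 + 7*k + 3)), so s_k = R(k)·t_k = (-2)**k*(-3*k**2 - 3*k + 1).
Verify: (-2)**k*(9*k**2 + 21*k + 9) matches t_k.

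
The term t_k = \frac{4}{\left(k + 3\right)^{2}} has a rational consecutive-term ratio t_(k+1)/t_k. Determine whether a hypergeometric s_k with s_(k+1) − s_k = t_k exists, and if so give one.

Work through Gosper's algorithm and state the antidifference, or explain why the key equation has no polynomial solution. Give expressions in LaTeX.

r(k) = (k + 3)**2/(k + 4)**2 after simplifying.
Gosper form: A/B · C(k+1)/C(k) with A=k**2 + 6*k + 9, B=k**2 + 8*k + 16, C=1.
f must satisfy (k**2 + 6*k + 9)·f(k+1) − (k**2 + 6*k + 9)·f(k) = 1.
d = 0 from the (2,2,0) case.
f = c0 ⇒ A·f(k+1) − B(k−1)·f(k) − C = -1. The system {-1 = 0} is inconsistent; no antidifference.

not Gosper-summable; s_k does not exist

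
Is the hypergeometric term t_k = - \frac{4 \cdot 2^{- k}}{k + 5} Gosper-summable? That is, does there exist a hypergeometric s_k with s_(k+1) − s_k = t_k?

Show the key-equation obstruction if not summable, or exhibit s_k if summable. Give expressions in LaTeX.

No. Not Gosper-summable.

r(k) = (k + 5)/(2*(k + 6)) after simplifying.
Take A(k)=k/2 + 5/2, B(k)=k + 6, C(k)=1.
Set up (k/2 + 5/2)·f(k+1) − (k + 5)·f(k) − (1) = 0.
From deg A=1, deg B=1, deg C=0: d=-1.
Negative degree bound (-1): no f exists, t_k not Gosper-summable.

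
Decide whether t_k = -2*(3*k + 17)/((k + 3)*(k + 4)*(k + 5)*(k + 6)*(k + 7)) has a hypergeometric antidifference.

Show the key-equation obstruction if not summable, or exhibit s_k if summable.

Yes. s_k = k*(-k**2 - 13*k - 54)/(36*(k**3 + 13*k**2 + 54*k + 72)).

The ratio is (k + 3)*(3*k + 20)/((k + 8)*(3*k + 17)).
Take A(k)=k + 3, B(k)=k + 8, C(k)=k + 17/3.
Key eq: (k + 3)·f(k+1) = (k + 7)·f(k) + (k + 17/3).
Bound: deg f ≤ 4.
Coefficient equations give f(k) = k*(k + 5)*(k**2 + 13*k + 54)/216.
So s_k = (B(k−1)f/C)·t_k = (k*(k + 5)*(k + 7)*(k**2 + 13*k + 54)/(72*(3*k + 17)))·t_k = k*(-k**2 - 13*k - 54)/(36*(k**3 + 13*k**2 + 54*k + 72)).
Δs = 2*(-3*k - 17)/(k**5 + 25*k**4 + 245*k**3 + 1175*k**2 + 2754*k + 2520), as required.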